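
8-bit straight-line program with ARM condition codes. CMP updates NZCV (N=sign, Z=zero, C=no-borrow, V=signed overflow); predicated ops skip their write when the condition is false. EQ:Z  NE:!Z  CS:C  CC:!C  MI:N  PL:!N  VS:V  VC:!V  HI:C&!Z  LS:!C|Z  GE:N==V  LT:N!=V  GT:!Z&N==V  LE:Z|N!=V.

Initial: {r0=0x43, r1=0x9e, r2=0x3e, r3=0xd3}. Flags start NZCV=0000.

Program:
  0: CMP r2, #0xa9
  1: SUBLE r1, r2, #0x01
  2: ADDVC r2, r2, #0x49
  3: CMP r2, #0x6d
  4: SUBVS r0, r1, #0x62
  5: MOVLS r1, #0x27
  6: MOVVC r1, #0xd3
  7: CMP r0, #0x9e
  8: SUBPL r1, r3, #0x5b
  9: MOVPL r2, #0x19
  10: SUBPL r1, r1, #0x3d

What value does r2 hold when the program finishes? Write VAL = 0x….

VAL = 0x3e

0: ✓ CMP  NZCV=1001
1: · SUBLE
2: · ADDVC
3: ✓ CMP  NZCV=1000
4: · SUBVS
5: ✓ MOVLS  r1←0x27
6: ✓ MOVVC  r1←0xd3
7: ✓ CMP  NZCV=1001
8: · SUBPL
9: · MOVPL
10: · SUBPL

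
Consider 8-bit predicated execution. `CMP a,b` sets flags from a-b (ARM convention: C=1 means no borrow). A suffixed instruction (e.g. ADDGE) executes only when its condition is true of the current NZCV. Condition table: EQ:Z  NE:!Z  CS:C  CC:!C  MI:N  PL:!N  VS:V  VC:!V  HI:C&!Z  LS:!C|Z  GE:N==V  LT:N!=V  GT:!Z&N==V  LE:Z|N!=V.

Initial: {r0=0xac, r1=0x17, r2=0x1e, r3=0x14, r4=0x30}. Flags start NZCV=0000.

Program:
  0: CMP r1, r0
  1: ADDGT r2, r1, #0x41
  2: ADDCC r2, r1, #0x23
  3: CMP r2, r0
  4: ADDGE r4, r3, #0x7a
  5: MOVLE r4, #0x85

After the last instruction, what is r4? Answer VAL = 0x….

0: ✓ CMP  NZCV=0000
1: ✓ ADDGT  r2←0x58
2: ✓ ADDCC  r2←0x3a
3: ✓ CMP  NZCV=1001
4: ✓ ADDGE  r4←0x8e
5: · MOVLE

VAL = 0x8e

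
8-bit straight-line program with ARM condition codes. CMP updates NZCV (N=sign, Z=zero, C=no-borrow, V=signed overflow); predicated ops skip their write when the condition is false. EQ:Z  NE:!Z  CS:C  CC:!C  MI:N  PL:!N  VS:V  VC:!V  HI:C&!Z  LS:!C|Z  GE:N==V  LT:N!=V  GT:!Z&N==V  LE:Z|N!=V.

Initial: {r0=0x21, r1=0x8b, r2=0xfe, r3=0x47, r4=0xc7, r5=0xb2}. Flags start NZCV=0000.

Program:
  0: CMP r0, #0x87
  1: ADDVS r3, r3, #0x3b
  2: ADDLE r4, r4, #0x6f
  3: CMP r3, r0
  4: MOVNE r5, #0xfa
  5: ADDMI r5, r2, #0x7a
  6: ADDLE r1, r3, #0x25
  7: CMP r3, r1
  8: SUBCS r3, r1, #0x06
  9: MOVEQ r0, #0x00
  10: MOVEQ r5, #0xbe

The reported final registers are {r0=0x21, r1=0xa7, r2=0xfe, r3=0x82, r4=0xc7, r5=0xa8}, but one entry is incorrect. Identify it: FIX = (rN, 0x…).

[0] flags=1001 → (cmp)
[1] flags=1001 VS?T → r3=0x82
[2] flags=1001 LE?F → skip
[3] flags=0011 → (cmp)
[4] flags=0011 NE?T → r5=0xfa
[5] flags=0011 MI?F → skip
[6] flags=0011 LE?T → r1=0xa7
[7] flags=1000 → (cmp)
[8] flags=1000 CS?F → skip
[9] flags=1000 EQ?F → skip
[10] flags=1000 EQ?F → skip

FIX = (r5, 0xfa)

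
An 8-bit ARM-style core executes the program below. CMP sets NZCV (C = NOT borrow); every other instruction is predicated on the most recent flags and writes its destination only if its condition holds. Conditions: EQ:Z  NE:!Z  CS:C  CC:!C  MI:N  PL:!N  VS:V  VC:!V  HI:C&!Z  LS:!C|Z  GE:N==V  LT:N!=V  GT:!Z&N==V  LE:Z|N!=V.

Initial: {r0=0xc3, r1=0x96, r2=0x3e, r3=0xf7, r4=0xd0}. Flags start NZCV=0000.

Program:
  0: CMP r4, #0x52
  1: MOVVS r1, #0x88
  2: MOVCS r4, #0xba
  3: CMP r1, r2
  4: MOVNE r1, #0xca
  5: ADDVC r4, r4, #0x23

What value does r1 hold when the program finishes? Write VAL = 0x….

0: ✓ CMP  NZCV=0011
1: ✓ MOVVS  r1←0x88
2: ✓ MOVCS  r4←0xba
3: ✓ CMP  NZCV=0011
4: ✓ MOVNE  r1←0xca
5: · ADDVC

VAL = 0xca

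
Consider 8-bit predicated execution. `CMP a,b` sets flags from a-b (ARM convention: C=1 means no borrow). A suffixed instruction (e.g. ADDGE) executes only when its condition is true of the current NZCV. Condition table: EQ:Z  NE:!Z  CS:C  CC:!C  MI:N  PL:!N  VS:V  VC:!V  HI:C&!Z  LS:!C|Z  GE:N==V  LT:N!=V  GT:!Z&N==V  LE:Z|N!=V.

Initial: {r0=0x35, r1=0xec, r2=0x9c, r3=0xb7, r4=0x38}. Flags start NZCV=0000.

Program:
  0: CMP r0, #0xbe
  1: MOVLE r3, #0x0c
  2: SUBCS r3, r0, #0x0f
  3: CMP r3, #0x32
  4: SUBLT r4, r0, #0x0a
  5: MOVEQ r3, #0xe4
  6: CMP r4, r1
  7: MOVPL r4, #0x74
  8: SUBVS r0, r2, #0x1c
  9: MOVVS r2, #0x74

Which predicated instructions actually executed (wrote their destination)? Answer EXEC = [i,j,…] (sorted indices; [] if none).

[0] flags=0000 → (cmp)
[1] flags=0000 LE?F → skip
[2] flags=0000 CS?F → skip
[3] flags=1010 → (cmp)
[4] flags=1010 LT?T → r4=0x2b
[5] flags=1010 EQ?F → skip
[6] flags=0000 → (cmp)
[7] flags=0000 PL?T → r4=0x74
[8] flags=0000 VS?F → skip
[9] flags=0000 VS?F → skip

EXEC = [4,7]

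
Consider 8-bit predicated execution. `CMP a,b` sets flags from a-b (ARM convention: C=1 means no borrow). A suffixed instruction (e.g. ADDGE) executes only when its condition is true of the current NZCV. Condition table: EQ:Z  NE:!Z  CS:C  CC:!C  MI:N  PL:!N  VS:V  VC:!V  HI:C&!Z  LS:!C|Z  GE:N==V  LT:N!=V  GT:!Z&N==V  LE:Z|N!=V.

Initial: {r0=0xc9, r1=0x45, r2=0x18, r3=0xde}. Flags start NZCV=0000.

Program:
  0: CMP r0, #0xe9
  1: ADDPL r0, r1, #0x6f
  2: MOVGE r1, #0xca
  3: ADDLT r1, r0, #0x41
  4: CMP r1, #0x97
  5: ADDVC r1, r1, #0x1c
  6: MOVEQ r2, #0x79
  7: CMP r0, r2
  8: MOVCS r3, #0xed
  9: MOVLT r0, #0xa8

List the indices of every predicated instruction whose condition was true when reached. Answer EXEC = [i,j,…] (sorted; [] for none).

0: ✓ CMP  NZCV=1000
1: · ADDPL
2: · MOVGE
3: ✓ ADDLT  r1←0x0a
4: ✓ CMP  NZCV=0000
5: ✓ ADDVC  r1←0x26
6: · MOVEQ
7: ✓ CMP  NZCV=1010
8: ✓ MOVCS  r3←0xed
9: ✓ MOVLT  r0←0xa8

EXEC = [3,5,8,9]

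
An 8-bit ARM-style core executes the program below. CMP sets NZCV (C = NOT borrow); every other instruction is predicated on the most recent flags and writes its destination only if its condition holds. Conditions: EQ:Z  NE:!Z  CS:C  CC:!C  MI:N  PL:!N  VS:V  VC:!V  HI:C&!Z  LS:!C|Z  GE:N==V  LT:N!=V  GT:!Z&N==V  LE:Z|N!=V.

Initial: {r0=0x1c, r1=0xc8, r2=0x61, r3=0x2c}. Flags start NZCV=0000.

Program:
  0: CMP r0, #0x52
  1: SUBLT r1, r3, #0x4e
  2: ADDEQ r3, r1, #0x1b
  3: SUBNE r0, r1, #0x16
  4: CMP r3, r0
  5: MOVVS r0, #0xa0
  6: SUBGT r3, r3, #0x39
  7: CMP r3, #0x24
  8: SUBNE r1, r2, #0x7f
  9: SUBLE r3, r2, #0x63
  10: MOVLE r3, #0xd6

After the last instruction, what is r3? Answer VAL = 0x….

VAL = 0xd6

[0] flags=1000 → (cmp)
[1] flags=1000 LT?T → r1=0xde
[2] flags=1000 EQ?F → skip
[3] flags=1000 NE?T → r0=0xc8
[4] flags=0000 → (cmp)
[5] flags=0000 VS?F → skip
[6] flags=0000 GT?T → r3=0xf3
[7] flags=1010 → (cmp)
[8] flags=1010 NE?T → r1=0xe2
[9] flags=1010 LE?T → r3=0xfe
[10] flags=1010 LE?T → r3=0xd6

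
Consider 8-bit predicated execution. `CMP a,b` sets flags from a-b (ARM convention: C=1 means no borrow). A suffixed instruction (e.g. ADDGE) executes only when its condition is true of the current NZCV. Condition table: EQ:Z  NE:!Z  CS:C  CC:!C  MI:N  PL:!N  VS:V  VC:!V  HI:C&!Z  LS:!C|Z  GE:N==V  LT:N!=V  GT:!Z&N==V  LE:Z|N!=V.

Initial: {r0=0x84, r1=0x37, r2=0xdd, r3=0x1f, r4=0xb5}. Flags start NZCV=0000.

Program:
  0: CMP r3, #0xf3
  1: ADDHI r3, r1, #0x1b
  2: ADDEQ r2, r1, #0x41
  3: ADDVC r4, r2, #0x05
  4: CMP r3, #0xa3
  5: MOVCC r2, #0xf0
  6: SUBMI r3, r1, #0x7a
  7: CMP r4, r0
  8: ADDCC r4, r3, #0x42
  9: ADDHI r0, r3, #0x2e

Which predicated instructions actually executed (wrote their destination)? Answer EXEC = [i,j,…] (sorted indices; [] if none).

EXEC = [3,5,9]

0: ✓ CMP  NZCV=0000
1: · ADDHI
2: · ADDEQ
3: ✓ ADDVC  r4←0xe2
4: ✓ CMP  NZCV=0000
5: ✓ MOVCC  r2←0xf0
6: · SUBMI
7: ✓ CMP  NZCV=0010
8: · ADDCC
9: ✓ ADDHI  r0←0x4d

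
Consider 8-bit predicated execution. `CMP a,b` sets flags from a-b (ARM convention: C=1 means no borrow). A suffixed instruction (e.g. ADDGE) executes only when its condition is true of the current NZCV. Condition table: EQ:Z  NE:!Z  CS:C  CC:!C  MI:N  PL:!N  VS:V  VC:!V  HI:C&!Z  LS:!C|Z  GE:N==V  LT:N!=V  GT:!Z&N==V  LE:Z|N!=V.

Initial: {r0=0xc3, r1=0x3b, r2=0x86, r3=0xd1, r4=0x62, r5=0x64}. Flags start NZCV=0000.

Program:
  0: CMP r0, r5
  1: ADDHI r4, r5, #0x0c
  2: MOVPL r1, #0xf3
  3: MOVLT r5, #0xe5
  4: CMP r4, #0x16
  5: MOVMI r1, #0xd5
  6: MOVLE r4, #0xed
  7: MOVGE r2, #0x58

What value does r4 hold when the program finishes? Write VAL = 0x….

VAL = 0x70

0: ✓ CMP  NZCV=0011
1: ✓ ADDHI  r4←0x70
2: ✓ MOVPL  r1←0xf3
3: ✓ MOVLT  r5←0xe5
4: ✓ CMP  NZCV=0010
5: · MOVMI
6: · MOVLE
7: ✓ MOVGE  r2←0x58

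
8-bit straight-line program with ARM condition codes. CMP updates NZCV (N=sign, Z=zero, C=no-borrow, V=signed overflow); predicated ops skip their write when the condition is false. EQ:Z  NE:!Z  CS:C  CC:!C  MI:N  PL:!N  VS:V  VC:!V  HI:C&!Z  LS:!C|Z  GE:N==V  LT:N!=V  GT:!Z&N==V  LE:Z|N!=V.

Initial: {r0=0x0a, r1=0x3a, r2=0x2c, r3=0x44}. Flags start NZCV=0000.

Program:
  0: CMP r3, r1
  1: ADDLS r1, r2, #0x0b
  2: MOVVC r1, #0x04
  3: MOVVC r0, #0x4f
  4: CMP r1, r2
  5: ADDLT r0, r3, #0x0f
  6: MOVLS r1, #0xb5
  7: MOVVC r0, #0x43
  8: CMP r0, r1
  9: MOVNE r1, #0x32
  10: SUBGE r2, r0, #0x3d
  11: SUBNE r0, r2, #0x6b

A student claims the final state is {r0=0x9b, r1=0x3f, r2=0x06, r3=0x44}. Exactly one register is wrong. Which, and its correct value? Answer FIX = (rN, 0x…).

0: ✓ CMP  NZCV=0010
1: · ADDLS
2: ✓ MOVVC  r1←0x04
3: ✓ MOVVC  r0←0x4f
4: ✓ CMP  NZCV=1000
5: ✓ ADDLT  r0←0x53
6: ✓ MOVLS  r1←0xb5
7: ✓ MOVVC  r0←0x43
8: ✓ CMP  NZCV=1001
9: ✓ MOVNE  r1←0x32
10: ✓ SUBGE  r2←0x06
11: ✓ SUBNE  r0←0x9b

FIX = (r1, 0x32)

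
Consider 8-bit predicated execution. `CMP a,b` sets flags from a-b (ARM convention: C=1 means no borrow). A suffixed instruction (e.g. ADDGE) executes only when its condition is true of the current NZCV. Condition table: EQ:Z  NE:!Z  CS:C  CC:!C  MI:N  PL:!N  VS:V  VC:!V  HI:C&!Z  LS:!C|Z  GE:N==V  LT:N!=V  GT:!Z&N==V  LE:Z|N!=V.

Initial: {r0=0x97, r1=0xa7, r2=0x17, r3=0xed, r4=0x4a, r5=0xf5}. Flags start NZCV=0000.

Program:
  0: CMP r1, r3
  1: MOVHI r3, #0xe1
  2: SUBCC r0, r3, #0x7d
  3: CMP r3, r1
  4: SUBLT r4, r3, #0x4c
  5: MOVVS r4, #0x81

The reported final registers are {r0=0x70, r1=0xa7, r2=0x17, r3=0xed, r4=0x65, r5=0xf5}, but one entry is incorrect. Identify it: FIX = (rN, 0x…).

FIX = (r4, 0x4a)

0: ✓ CMP  NZCV=1000
1: · MOVHI
2: ✓ SUBCC  r0←0x70
3: ✓ CMP  NZCV=0010
4: · SUBLT
5: · MOVVS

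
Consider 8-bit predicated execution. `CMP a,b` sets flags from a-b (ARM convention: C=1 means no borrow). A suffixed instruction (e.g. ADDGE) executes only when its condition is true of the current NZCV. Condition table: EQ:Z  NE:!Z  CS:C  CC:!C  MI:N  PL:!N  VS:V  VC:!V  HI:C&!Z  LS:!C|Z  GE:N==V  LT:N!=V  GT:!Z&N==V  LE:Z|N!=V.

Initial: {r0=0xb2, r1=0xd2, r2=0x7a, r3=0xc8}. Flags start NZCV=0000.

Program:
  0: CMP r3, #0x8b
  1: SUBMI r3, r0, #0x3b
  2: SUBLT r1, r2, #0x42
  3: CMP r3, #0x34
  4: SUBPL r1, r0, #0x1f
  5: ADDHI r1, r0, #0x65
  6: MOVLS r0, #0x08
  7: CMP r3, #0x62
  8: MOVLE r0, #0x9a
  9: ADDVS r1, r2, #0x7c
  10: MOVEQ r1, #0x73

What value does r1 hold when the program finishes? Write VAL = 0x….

VAL = 0xf6

0: ✓ CMP  NZCV=0010
1: · SUBMI
2: · SUBLT
3: ✓ CMP  NZCV=1010
4: · SUBPL
5: ✓ ADDHI  r1←0x17
6: · MOVLS
7: ✓ CMP  NZCV=0011
8: ✓ MOVLE  r0←0x9a
9: ✓ ADDVS  r1←0xf6
10: · MOVEQ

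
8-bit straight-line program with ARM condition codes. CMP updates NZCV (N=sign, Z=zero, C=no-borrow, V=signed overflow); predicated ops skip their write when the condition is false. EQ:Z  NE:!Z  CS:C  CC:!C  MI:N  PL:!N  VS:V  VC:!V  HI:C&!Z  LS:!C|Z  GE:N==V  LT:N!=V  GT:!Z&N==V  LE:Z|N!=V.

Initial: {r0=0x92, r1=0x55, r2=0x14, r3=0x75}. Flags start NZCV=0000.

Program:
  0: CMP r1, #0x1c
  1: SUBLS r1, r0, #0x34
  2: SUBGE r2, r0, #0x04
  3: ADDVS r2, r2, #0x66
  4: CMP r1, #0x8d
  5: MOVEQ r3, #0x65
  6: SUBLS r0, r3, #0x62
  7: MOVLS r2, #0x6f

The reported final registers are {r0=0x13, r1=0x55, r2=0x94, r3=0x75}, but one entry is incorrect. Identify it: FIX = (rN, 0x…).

0: ✓ CMP  NZCV=0010
1: · SUBLS
2: ✓ SUBGE  r2←0x8e
3: · ADDVS
4: ✓ CMP  NZCV=1001
5: · MOVEQ
6: ✓ SUBLS  r0←0x13
7: ✓ MOVLS  r2←0x6f

FIX = (r2, 0x6f)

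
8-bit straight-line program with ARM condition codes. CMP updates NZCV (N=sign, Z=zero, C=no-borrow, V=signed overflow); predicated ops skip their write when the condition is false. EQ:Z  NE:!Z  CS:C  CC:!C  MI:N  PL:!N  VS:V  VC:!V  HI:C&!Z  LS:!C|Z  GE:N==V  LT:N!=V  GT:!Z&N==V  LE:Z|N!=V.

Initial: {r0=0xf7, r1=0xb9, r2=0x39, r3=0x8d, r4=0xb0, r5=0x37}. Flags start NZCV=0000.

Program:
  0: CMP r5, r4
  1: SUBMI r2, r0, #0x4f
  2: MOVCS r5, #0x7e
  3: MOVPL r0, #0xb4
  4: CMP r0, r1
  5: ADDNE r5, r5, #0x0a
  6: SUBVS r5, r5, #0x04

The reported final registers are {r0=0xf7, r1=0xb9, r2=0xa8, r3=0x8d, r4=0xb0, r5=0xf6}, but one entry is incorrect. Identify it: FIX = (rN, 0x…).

FIX = (r5, 0x41)

[0] flags=1001 → (cmp)
[1] flags=1001 MI?T → r2=0xa8
[2] flags=1001 CS?F → skip
[3] flags=1001 PL?F → skip
[4] flags=0010 → (cmp)
[5] flags=0010 NE?T → r5=0x41
[6] flags=0010 VS?F → skip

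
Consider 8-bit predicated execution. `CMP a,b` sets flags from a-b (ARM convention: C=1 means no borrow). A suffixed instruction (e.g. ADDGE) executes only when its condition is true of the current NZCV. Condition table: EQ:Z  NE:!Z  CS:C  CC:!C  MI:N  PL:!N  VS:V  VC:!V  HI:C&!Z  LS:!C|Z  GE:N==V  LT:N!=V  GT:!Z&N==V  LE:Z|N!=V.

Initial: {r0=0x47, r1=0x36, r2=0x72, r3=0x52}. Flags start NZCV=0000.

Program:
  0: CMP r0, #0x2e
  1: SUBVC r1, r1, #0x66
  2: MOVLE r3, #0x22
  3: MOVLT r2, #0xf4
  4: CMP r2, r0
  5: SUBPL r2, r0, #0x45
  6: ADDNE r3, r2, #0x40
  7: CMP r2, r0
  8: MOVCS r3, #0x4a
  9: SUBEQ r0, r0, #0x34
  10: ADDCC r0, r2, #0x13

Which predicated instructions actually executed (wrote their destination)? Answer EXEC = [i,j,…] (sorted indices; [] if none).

[0] flags=0010 → (cmp)
[1] flags=0010 VC?T → r1=0xd0
[2] flags=0010 LE?F → skip
[3] flags=0010 LT?F → skip
[4] flags=0010 → (cmp)
[5] flags=0010 PL?T → r2=0x02
[6] flags=0010 NE?T → r3=0x42
[7] flags=1000 → (cmp)
[8] flags=1000 CS?F → skip
[9] flags=1000 EQ?F → skip
[10] flags=1000 CC?T → r0=0x15

EXEC = [1,5,6,10]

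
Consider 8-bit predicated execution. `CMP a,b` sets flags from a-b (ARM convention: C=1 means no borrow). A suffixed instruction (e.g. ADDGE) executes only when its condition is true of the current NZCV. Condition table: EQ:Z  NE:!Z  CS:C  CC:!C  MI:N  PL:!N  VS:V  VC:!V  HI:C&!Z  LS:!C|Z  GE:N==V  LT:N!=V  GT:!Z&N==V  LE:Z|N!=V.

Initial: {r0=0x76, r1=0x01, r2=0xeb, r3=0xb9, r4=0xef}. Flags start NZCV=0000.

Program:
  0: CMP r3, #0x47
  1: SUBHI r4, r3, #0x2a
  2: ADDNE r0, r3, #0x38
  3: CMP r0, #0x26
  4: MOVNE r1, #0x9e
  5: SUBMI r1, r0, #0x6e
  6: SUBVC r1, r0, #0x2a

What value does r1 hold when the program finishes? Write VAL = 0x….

VAL = 0xc7

0: ✓ CMP  NZCV=0011
1: ✓ SUBHI  r4←0x8f
2: ✓ ADDNE  r0←0xf1
3: ✓ CMP  NZCV=1010
4: ✓ MOVNE  r1←0x9e
5: ✓ SUBMI  r1←0x83
6: ✓ SUBVC  r1←0xc7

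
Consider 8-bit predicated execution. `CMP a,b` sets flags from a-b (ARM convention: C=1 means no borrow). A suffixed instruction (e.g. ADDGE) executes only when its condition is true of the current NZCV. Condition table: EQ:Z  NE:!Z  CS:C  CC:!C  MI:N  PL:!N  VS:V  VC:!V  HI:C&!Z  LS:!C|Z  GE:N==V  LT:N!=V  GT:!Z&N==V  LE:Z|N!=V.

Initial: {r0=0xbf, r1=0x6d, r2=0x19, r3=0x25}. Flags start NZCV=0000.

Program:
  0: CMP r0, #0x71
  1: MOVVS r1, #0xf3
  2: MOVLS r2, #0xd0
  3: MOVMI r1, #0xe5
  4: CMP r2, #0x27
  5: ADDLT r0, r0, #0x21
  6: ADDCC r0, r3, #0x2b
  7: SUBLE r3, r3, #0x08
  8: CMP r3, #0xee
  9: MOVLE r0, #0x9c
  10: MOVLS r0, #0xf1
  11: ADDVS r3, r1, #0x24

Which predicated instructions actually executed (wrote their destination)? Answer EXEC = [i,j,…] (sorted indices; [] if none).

0: ✓ CMP  NZCV=0011
1: ✓ MOVVS  r1←0xf3
2: · MOVLS
3: · MOVMI
4: ✓ CMP  NZCV=1000
5: ✓ ADDLT  r0←0xe0
6: ✓ ADDCC  r0←0x50
7: ✓ SUBLE  r3←0x1d
8: ✓ CMP  NZCV=0000
9: · MOVLE
10: ✓ MOVLS  r0←0xf1
11: · ADDVS

EXEC = [1,5,6,7,10]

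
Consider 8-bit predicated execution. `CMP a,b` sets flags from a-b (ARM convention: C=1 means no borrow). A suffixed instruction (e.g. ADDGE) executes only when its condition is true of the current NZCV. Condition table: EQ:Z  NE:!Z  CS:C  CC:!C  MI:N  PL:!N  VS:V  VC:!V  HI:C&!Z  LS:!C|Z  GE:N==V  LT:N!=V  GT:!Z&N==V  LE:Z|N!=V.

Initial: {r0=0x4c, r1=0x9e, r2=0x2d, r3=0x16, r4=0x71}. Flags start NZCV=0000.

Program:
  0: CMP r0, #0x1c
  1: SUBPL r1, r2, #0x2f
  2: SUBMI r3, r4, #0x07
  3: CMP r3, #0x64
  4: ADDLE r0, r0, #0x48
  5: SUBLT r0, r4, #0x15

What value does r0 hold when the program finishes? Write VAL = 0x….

VAL = 0x5c

0: ✓ CMP  NZCV=0010
1: ✓ SUBPL  r1←0xfe
2: · SUBMI
3: ✓ CMP  NZCV=1000
4: ✓ ADDLE  r0←0x94
5: ✓ SUBLT  r0←0x5c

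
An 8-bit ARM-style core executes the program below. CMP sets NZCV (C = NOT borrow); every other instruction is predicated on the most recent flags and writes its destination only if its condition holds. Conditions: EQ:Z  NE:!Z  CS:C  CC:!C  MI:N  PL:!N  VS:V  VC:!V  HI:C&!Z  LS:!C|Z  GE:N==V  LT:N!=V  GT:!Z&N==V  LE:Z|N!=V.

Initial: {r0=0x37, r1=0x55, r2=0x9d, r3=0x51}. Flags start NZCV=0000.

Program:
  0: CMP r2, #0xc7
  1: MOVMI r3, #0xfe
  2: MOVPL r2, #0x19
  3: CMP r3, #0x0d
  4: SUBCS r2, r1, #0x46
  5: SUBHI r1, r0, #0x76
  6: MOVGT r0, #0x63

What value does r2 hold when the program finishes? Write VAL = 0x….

VAL = 0x0f

0: ✓ CMP  NZCV=1000
1: ✓ MOVMI  r3←0xfe
2: · MOVPL
3: ✓ CMP  NZCV=1010
4: ✓ SUBCS  r2←0x0f
5: ✓ SUBHI  r1←0xc1
6: · MOVGT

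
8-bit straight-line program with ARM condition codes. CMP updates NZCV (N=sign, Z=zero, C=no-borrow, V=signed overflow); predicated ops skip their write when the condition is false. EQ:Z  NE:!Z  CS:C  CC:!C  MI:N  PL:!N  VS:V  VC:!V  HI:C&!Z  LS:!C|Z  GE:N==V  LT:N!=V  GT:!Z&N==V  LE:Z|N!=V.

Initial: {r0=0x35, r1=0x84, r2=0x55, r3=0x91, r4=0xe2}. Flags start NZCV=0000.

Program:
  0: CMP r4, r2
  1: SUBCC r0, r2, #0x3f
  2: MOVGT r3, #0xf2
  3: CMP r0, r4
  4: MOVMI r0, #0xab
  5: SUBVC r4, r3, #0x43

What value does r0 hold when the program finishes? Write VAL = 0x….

[0] flags=1010 → (cmp)
[1] flags=1010 CC?F → skip
[2] flags=1010 GT?F → skip
[3] flags=0000 → (cmp)
[4] flags=0000 MI?F → skip
[5] flags=0000 VC?T → r4=0x4e

VAL = 0x35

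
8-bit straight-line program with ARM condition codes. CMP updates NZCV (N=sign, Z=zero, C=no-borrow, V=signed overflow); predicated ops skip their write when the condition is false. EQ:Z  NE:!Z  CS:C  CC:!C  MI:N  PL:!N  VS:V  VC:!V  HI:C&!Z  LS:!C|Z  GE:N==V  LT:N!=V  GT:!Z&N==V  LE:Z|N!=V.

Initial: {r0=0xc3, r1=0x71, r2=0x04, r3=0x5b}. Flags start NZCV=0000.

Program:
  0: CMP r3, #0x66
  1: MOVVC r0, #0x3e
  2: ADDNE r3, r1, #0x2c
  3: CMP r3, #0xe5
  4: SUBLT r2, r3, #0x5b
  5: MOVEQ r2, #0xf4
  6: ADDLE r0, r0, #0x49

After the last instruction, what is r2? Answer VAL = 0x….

VAL = 0x42

[0] flags=1000 → (cmp)
[1] flags=1000 VC?T → r0=0x3e
[2] flags=1000 NE?T → r3=0x9d
[3] flags=1000 → (cmp)
[4] flags=1000 LT?T → r2=0x42
[5] flags=1000 EQ?F → skip
[6] flags=1000 LE?T → r0=0x87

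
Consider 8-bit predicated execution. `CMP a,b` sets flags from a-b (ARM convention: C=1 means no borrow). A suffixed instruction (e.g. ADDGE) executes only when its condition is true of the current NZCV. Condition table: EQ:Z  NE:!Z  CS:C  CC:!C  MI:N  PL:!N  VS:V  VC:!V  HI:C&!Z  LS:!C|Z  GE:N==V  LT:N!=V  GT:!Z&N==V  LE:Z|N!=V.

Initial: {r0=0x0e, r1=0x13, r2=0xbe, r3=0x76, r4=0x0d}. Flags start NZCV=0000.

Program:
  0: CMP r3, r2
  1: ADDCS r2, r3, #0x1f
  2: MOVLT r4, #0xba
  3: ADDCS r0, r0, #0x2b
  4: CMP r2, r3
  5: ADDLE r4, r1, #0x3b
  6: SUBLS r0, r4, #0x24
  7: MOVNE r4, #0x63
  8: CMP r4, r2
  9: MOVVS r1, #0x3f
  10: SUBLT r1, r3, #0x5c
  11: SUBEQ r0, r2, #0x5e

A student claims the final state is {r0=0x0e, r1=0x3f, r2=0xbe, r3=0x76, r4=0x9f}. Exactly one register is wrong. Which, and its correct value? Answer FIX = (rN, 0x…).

FIX = (r4, 0x63)

[0] flags=1001 → (cmp)
[1] flags=1001 CS?F → skip
[2] flags=1001 LT?F → skip
[3] flags=1001 CS?F → skip
[4] flags=0011 → (cmp)
[5] flags=0011 LE?T → r4=0x4e
[6] flags=0011 LS?F → skip
[7] flags=0011 NE?T → r4=0x63
[8] flags=1001 → (cmp)
[9] flags=1001 VS?T → r1=0x3f
[10] flags=1001 LT?F → skip
[11] flags=1001 EQ?F → skip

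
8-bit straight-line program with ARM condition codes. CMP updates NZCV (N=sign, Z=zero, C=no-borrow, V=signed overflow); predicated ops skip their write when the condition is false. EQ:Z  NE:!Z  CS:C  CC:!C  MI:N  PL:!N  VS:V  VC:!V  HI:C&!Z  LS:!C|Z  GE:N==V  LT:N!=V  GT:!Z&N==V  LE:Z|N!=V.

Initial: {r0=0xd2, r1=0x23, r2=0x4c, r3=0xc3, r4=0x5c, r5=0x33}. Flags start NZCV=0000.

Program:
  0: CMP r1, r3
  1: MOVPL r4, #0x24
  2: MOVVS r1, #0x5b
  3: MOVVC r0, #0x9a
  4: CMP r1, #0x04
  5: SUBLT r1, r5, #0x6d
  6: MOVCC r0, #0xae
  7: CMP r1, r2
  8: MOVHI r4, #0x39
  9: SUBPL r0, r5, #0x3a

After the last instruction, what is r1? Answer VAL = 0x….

VAL = 0x23

[0] flags=0000 → (cmp)
[1] flags=0000 PL?T → r4=0x24
[2] flags=0000 VS?F → skip
[3] flags=0000 VC?T → r0=0x9a
[4] flags=0010 → (cmp)
[5] flags=0010 LT?F → skip
[6] flags=0010 CC?F → skip
[7] flags=1000 → (cmp)
[8] flags=1000 HI?F → skip
[9] flags=1000 PL?F → skip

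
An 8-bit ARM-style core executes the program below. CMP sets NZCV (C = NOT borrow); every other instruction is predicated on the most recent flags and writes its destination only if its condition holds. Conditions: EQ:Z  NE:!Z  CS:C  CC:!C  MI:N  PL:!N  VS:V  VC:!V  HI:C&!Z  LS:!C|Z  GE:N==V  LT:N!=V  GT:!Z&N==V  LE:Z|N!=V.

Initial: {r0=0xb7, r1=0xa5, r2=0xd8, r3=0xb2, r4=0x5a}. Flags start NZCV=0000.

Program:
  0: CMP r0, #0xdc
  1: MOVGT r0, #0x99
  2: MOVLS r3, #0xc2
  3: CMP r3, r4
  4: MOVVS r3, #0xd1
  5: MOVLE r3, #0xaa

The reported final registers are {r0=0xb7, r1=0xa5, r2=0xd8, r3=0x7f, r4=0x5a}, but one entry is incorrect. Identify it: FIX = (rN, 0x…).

[0] flags=1000 → (cmp)
[1] flags=1000 GT?F → skip
[2] flags=1000 LS?T → r3=0xc2
[3] flags=0011 → (cmp)
[4] flags=0011 VS?T → r3=0xd1
[5] flags=0011 LE?T → r3=0xaa

FIX = (r3, 0xaa)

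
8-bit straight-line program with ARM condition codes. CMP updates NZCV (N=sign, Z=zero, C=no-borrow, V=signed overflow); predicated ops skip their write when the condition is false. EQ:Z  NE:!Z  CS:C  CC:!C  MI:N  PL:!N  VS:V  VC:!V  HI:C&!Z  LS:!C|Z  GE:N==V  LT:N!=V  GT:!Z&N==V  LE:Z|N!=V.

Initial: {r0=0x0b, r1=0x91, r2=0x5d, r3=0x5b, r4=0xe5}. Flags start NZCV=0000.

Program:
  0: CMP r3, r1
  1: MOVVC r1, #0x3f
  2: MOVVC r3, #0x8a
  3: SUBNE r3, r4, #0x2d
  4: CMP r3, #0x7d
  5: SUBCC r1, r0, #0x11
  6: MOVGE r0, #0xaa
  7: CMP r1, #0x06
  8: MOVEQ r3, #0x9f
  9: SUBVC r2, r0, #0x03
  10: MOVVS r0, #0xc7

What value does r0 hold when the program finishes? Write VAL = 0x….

VAL = 0x0b

[0] flags=1001 → (cmp)
[1] flags=1001 VC?F → skip
[2] flags=1001 VC?F → skip
[3] flags=1001 NE?T → r3=0xb8
[4] flags=0011 → (cmp)
[5] flags=0011 CC?F → skip
[6] flags=0011 GE?F → skip
[7] flags=1010 → (cmp)
[8] flags=1010 EQ?F → skip
[9] flags=1010 VC?T → r2=0x08
[10] flags=1010 VS?F → skip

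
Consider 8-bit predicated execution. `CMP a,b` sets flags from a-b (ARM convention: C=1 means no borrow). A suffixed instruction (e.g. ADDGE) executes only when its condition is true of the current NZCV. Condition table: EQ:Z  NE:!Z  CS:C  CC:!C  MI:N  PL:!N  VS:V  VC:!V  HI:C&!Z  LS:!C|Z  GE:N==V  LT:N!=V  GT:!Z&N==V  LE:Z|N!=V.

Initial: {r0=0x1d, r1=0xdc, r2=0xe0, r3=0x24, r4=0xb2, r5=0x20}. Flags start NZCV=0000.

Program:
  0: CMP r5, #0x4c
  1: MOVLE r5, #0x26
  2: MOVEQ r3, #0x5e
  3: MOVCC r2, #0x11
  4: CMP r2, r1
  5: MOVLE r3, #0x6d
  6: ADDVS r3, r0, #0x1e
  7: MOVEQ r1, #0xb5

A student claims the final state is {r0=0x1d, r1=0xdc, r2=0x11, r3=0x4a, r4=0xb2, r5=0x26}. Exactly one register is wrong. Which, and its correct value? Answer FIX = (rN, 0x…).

0: ✓ CMP  NZCV=1000
1: ✓ MOVLE  r5←0x26
2: · MOVEQ
3: ✓ MOVCC  r2←0x11
4: ✓ CMP  NZCV=0000
5: · MOVLE
6: · ADDVS
7: · MOVEQ

FIX = (r3, 0x24)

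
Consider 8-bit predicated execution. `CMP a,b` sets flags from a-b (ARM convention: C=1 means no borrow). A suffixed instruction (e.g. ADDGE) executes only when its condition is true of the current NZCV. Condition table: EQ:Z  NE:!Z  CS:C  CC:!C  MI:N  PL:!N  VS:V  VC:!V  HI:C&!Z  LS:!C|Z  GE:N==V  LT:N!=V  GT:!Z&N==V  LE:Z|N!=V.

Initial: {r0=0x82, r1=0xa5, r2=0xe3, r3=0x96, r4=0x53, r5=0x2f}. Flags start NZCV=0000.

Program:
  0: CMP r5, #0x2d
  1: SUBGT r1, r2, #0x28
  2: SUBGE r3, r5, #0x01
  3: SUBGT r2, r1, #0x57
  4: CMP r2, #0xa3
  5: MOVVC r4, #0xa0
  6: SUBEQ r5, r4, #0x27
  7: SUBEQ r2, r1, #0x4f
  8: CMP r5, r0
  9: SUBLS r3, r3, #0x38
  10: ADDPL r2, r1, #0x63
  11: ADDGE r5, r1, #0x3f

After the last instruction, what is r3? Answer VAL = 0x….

[0] flags=0010 → (cmp)
[1] flags=0010 GT?T → r1=0xbb
[2] flags=0010 GE?T → r3=0x2e
[3] flags=0010 GT?T → r2=0x64
[4] flags=1001 → (cmp)
[5] flags=1001 VC?F → skip
[6] flags=1001 EQ?F → skip
[7] flags=1001 EQ?F → skip
[8] flags=1001 → (cmp)
[9] flags=1001 LS?T → r3=0xf6
[10] flags=1001 PL?F → skip
[11] flags=1001 GE?T → r5=0xfa

VAL = 0xf6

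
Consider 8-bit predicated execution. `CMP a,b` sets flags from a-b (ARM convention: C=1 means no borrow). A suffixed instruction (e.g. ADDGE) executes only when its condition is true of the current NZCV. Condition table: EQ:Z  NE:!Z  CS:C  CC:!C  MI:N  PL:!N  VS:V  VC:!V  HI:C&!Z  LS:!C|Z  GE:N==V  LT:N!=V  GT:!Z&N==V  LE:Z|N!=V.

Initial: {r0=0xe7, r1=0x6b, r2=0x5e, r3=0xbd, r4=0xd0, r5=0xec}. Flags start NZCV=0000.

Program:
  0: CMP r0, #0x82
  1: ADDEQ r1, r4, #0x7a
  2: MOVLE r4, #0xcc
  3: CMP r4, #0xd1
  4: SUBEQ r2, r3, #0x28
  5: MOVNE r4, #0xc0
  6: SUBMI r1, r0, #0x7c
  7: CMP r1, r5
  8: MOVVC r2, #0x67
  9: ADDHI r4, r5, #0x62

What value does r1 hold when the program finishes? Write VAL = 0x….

VAL = 0x6b

[0] flags=0010 → (cmp)
[1] flags=0010 EQ?F → skip
[2] flags=0010 LE?F → skip
[3] flags=1000 → (cmp)
[4] flags=1000 EQ?F → skip
[5] flags=1000 NE?T → r4=0xc0
[6] flags=1000 MI?T → r1=0x6b
[7] flags=0000 → (cmp)
[8] flags=0000 VC?T → r2=0x67
[9] flags=0000 HI?F → skip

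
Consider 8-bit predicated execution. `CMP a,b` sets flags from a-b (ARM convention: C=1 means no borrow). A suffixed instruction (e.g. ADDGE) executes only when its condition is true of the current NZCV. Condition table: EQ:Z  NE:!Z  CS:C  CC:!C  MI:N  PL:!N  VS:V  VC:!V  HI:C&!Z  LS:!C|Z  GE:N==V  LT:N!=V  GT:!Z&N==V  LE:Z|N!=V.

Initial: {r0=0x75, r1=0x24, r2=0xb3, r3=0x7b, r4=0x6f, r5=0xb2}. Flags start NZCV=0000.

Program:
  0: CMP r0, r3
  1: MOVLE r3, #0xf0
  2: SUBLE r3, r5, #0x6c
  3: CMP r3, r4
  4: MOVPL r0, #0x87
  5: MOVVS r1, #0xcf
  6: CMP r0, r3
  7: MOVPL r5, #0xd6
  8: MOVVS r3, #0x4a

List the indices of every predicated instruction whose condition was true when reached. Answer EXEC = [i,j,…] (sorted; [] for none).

EXEC = [1,2,7]

0: ✓ CMP  NZCV=1000
1: ✓ MOVLE  r3←0xf0
2: ✓ SUBLE  r3←0x46
3: ✓ CMP  NZCV=1000
4: · MOVPL
5: · MOVVS
6: ✓ CMP  NZCV=0010
7: ✓ MOVPL  r5←0xd6
8: · MOVVS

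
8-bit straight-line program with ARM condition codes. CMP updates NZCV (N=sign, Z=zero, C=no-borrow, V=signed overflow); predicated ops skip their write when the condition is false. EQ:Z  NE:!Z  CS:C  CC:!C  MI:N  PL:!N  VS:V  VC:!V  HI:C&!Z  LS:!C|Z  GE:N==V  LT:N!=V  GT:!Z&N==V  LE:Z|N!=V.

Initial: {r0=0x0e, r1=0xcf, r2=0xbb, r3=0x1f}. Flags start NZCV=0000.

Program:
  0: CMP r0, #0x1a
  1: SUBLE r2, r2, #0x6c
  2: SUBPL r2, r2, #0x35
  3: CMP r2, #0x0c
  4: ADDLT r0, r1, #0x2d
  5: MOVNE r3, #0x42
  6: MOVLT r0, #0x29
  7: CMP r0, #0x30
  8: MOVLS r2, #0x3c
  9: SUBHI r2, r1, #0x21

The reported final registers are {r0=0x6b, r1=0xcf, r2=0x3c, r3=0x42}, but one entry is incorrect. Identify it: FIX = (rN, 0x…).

[0] flags=1000 → (cmp)
[1] flags=1000 LE?T → r2=0x4f
[2] flags=1000 PL?F → skip
[3] flags=0010 → (cmp)
[4] flags=0010 LT?F → skip
[5] flags=0010 NE?T → r3=0x42
[6] flags=0010 LT?F → skip
[7] flags=1000 → (cmp)
[8] flags=1000 LS?T → r2=0x3c
[9] flags=1000 HI?F → skip

FIX = (r0, 0x0e)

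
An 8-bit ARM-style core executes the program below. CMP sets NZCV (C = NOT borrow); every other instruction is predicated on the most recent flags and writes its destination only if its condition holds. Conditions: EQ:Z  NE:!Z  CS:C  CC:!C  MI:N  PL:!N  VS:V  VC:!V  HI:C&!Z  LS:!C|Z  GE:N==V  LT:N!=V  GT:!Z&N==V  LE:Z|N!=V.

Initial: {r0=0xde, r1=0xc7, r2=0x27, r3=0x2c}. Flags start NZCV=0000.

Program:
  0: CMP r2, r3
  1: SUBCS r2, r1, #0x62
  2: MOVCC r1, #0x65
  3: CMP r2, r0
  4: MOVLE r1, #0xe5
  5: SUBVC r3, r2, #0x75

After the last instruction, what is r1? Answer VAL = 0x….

VAL = 0x65

[0] flags=1000 → (cmp)
[1] flags=1000 CS?F → skip
[2] flags=1000 CC?T → r1=0x65
[3] flags=0000 → (cmp)
[4] flags=0000 LE?F → skip
[5] flags=0000 VC?T → r3=0xb2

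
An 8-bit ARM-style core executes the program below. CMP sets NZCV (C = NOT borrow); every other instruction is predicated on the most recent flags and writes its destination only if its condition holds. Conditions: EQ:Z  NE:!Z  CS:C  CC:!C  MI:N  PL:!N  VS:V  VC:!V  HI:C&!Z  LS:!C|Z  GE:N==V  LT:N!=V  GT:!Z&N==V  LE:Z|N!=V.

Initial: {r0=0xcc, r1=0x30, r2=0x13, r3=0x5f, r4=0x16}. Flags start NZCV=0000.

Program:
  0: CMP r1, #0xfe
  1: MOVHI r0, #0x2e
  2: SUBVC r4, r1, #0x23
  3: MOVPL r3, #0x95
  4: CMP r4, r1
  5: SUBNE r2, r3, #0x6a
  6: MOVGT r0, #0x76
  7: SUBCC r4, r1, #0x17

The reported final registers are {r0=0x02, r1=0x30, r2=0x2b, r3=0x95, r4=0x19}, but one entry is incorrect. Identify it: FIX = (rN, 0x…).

FIX = (r0, 0xcc)

0: ✓ CMP  NZCV=0000
1: · MOVHI
2: ✓ SUBVC  r4←0x0d
3: ✓ MOVPL  r3←0x95
4: ✓ CMP  NZCV=1000
5: ✓ SUBNE  r2←0x2b
6: · MOVGT
7: ✓ SUBCC  r4←0x19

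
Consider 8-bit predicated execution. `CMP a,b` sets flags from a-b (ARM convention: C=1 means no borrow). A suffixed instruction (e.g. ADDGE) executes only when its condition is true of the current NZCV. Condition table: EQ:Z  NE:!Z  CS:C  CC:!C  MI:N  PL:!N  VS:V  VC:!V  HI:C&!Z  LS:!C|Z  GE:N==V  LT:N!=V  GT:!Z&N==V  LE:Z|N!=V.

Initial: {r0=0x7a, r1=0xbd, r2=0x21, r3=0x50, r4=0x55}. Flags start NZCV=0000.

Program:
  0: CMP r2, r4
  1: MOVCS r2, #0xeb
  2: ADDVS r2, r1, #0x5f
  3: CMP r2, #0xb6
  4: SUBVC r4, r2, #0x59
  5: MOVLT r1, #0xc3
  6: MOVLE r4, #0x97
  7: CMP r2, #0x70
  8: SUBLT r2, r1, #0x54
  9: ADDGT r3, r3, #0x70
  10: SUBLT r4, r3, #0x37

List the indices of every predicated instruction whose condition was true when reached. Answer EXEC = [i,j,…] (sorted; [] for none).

EXEC = [4,8,10]

[0] flags=1000 → (cmp)
[1] flags=1000 CS?F → skip
[2] flags=1000 VS?F → skip
[3] flags=0000 → (cmp)
[4] flags=0000 VC?T → r4=0xc8
[5] flags=0000 LT?F → skip
[6] flags=0000 LE?F → skip
[7] flags=1000 → (cmp)
[8] flags=1000 LT?T → r2=0x69
[9] flags=1000 GT?F → skip
[10] flags=1000 LT?T → r4=0x19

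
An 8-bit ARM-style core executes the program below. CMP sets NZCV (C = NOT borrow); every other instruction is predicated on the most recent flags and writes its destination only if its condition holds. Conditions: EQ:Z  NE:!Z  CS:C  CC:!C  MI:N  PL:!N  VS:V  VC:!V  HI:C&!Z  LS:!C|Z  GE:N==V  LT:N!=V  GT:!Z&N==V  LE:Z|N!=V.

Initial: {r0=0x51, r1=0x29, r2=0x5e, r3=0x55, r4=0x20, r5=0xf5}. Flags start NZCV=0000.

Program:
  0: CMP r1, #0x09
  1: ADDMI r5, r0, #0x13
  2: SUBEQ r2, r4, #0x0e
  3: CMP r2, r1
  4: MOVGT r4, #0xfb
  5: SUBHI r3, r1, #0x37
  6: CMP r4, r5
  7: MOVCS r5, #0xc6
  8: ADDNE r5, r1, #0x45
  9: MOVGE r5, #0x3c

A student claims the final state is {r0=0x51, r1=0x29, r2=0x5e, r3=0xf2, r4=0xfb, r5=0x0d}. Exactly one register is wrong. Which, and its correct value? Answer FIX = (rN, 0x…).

0: ✓ CMP  NZCV=0010
1: · ADDMI
2: · SUBEQ
3: ✓ CMP  NZCV=0010
4: ✓ MOVGT  r4←0xfb
5: ✓ SUBHI  r3←0xf2
6: ✓ CMP  NZCV=0010
7: ✓ MOVCS  r5←0xc6
8: ✓ ADDNE  r5←0x6e
9: ✓ MOVGE  r5←0x3c

FIX = (r5, 0x3c)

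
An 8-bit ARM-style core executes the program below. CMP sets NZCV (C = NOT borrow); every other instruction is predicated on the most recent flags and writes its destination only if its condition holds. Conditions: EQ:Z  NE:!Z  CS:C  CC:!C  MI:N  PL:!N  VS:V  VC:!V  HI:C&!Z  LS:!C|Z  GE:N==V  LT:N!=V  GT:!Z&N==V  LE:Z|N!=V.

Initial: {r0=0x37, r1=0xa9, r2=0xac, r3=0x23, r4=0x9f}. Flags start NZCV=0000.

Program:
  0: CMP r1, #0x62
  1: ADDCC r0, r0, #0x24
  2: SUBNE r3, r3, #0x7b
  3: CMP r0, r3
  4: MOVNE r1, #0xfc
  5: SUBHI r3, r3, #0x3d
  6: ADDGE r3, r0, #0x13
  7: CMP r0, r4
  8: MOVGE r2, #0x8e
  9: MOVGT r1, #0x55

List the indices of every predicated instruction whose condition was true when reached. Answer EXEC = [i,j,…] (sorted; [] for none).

EXEC = [2,4,6,8,9]

[0] flags=0011 → (cmp)
[1] flags=0011 CC?F → skip
[2] flags=0011 NE?T → r3=0xa8
[3] flags=1001 → (cmp)
[4] flags=1001 NE?T → r1=0xfc
[5] flags=1001 HI?F → skip
[6] flags=1001 GE?T → r3=0x4a
[7] flags=1001 → (cmp)
[8] flags=1001 GE?T → r2=0x8e
[9] flags=1001 GT?T → r1=0x55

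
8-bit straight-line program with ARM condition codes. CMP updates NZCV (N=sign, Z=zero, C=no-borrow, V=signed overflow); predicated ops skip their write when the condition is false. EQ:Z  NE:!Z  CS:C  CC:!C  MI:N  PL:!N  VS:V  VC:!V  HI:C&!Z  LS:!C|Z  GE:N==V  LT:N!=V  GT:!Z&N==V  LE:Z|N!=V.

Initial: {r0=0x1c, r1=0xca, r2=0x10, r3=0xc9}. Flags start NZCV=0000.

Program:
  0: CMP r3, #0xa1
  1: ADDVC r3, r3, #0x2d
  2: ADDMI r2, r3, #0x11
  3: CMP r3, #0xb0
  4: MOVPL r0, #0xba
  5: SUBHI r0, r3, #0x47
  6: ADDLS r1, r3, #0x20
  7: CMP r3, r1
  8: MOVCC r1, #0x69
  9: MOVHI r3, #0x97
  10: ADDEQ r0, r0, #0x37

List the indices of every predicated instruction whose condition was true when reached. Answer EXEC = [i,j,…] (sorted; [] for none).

EXEC = [1,4,5,9]

0: ✓ CMP  NZCV=0010
1: ✓ ADDVC  r3←0xf6
2: · ADDMI
3: ✓ CMP  NZCV=0010
4: ✓ MOVPL  r0←0xba
5: ✓ SUBHI  r0←0xaf
6: · ADDLS
7: ✓ CMP  NZCV=0010
8: · MOVCC
9: ✓ MOVHI  r3←0x97
10: · ADDEQ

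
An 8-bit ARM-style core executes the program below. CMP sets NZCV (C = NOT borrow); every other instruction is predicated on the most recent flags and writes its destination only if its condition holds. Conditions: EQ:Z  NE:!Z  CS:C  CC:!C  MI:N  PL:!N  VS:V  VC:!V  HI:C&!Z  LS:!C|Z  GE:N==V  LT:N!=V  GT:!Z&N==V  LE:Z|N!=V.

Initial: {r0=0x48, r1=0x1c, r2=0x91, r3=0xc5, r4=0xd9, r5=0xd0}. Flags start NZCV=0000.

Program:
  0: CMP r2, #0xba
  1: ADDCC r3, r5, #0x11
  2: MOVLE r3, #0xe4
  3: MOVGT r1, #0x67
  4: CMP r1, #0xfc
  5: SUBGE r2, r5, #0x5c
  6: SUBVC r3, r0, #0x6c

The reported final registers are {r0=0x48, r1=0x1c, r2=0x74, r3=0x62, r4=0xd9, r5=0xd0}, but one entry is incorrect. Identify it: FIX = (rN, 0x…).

FIX = (r3, 0xdc)

[0] flags=1000 → (cmp)
[1] flags=1000 CC?T → r3=0xe1
[2] flags=1000 LE?T → r3=0xe4
[3] flags=1000 GT?F → skip
[4] flags=0000 → (cmp)
[5] flags=0000 GE?T → r2=0x74
[6] flags=0000 VC?T → r3=0xdc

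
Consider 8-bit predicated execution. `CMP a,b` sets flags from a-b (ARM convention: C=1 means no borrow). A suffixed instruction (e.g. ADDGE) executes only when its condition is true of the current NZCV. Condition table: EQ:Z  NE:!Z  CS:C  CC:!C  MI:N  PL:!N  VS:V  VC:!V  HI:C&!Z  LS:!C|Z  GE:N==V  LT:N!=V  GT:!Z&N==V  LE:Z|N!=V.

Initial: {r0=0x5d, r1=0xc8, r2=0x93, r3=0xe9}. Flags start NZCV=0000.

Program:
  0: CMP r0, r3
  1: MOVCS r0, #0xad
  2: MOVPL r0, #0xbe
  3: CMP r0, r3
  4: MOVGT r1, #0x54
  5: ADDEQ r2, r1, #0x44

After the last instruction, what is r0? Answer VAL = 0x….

VAL = 0xbe

[0] flags=0000 → (cmp)
[1] flags=0000 CS?F → skip
[2] flags=0000 PL?T → r0=0xbe
[3] flags=1000 → (cmp)
[4] flags=1000 GT?F → skip
[5] flags=1000 EQ?F → skip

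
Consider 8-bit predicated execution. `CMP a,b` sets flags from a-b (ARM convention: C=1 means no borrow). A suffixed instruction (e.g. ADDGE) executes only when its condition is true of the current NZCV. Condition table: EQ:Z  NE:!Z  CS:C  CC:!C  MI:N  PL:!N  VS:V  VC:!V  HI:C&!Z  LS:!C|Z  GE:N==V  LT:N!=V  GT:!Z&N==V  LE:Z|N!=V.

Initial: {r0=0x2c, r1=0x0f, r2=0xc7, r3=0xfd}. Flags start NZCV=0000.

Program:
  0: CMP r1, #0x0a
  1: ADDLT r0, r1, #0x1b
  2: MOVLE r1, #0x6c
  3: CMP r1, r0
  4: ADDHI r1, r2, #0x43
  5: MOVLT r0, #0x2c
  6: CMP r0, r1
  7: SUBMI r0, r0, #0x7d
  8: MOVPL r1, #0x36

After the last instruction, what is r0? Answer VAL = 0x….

VAL = 0x2c

[0] flags=0010 → (cmp)
[1] flags=0010 LT?F → skip
[2] flags=0010 LE?F → skip
[3] flags=1000 → (cmp)
[4] flags=1000 HI?F → skip
[5] flags=1000 LT?T → r0=0x2c
[6] flags=0010 → (cmp)
[7] flags=0010 MI?F → skip
[8] flags=0010 PL?T → r1=0x36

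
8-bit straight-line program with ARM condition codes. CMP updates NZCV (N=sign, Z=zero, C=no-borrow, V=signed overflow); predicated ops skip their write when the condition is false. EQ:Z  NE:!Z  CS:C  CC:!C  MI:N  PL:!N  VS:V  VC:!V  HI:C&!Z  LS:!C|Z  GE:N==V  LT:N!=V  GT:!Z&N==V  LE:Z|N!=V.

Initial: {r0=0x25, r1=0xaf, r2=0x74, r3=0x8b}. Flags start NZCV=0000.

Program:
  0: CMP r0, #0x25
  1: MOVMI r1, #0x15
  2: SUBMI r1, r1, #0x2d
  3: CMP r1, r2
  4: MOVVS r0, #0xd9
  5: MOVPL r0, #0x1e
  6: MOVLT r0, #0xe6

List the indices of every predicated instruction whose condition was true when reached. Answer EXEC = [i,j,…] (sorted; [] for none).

EXEC = [4,5,6]

[0] flags=0110 → (cmp)
[1] flags=0110 MI?F → skip
[2] flags=0110 MI?F → skip
[3] flags=0011 → (cmp)
[4] flags=0011 VS?T → r0=0xd9
[5] flags=0011 PL?T → r0=0x1e
[6] flags=0011 LT?T → r0=0xe6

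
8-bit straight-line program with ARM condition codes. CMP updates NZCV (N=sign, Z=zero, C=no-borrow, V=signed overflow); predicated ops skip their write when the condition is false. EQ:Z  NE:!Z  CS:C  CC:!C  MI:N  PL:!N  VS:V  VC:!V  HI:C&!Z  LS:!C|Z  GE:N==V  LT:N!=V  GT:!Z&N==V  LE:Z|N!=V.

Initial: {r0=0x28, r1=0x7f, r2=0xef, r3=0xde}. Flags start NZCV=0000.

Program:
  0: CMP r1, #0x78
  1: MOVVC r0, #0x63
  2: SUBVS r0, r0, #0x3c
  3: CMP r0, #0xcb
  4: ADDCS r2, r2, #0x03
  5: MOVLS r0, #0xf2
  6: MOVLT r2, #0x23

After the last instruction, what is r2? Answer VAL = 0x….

0: ✓ CMP  NZCV=0010
1: ✓ MOVVC  r0←0x63
2: · SUBVS
3: ✓ CMP  NZCV=1001
4: · ADDCS
5: ✓ MOVLS  r0←0xf2
6: · MOVLT

VAL = 0xef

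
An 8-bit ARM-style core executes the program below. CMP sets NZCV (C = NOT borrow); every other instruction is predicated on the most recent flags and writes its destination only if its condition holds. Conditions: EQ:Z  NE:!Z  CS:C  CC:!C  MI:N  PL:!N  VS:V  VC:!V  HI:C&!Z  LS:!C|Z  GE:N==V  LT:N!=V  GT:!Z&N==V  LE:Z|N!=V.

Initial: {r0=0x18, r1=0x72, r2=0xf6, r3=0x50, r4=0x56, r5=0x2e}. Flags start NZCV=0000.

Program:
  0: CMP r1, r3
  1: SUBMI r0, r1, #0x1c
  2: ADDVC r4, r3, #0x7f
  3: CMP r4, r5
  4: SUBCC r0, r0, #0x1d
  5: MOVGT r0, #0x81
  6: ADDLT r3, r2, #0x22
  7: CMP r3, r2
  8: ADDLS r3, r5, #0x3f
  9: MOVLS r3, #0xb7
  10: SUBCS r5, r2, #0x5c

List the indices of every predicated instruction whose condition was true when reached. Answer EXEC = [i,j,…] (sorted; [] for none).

[0] flags=0010 → (cmp)
[1] flags=0010 MI?F → skip
[2] flags=0010 VC?T → r4=0xcf
[3] flags=1010 → (cmp)
[4] flags=1010 CC?F → skip
[5] flags=1010 GT?F → skip
[6] flags=1010 LT?T → r3=0x18
[7] flags=0000 → (cmp)
[8] flags=0000 LS?T → r3=0x6d
[9] flags=0000 LS?T → r3=0xb7
[10] flags=0000 CS?F → skip

EXEC = [2,6,8,9]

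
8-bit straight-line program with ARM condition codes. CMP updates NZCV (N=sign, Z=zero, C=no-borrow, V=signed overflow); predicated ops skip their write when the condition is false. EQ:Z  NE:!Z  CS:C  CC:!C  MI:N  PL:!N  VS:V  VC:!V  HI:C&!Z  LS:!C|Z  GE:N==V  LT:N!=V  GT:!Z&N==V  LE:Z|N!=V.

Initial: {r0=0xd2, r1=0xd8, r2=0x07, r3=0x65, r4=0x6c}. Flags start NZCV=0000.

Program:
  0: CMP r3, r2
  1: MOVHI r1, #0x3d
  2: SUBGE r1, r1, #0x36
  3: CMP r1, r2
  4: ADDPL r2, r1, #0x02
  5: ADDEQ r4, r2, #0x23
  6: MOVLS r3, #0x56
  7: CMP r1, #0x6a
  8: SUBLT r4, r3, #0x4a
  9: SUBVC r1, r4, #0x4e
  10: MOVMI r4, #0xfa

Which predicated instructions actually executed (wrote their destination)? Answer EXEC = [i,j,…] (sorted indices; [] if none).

EXEC = [1,2,4,5,6,8,9,10]

0: ✓ CMP  NZCV=0010
1: ✓ MOVHI  r1←0x3d
2: ✓ SUBGE  r1←0x07
3: ✓ CMP  NZCV=0110
4: ✓ ADDPL  r2←0x09
5: ✓ ADDEQ  r4←0x2c
6: ✓ MOVLS  r3←0x56
7: ✓ CMP  NZCV=1000
8: ✓ SUBLT  r4←0x0c
9: ✓ SUBVC  r1←0xbe
10: ✓ MOVMI  r4←0xfa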